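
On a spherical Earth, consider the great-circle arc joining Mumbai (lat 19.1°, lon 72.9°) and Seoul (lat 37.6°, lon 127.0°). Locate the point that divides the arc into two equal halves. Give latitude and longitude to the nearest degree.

≈ lat 31°, lon 97°

Write both endpoints as unit vectors p₁, p₂ with components (cos φ cos λ, cos φ sin λ, sin φ).
The central angle between the endpoints is δ = arccos(p₁·p₂) ≈ 0.878 rad (50.3°).
Interpolate at f = 1/2 with slerp weights a = sin((1−f)δ)/sin δ ≈ 0.552, b = sin(fδ)/sin δ ≈ 0.552.
p = a·p₁ + b·p₂ ≈ (-0.110, 0.848, 0.518); φ = arcsin(p_z) ≈ 31.18°, λ = atan2(p_y, p_x) ≈ 97.38°.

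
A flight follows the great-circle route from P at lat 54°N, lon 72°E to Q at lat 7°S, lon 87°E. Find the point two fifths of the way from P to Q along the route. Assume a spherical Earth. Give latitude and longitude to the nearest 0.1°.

≈ lat 29.8°N, lon 80.1°E

Convert each endpoint to a unit vector on the sphere (x = cos φ cos λ, y = cos φ sin λ, z = sin φ).
The central angle between the endpoints is δ = arccos(p₁·p₂) ≈ 1.087 rad (62.3°).
Interpolate at f = 2/5 with slerp weights a = sin((1−f)δ)/sin δ ≈ 0.686, b = sin(fδ)/sin δ ≈ 0.476.
p = a·p₁ + b·p₂ ≈ (0.149, 0.855, 0.497); φ = arcsin(p_z) ≈ 29.78°, λ = atan2(p_y, p_x) ≈ 80.10°.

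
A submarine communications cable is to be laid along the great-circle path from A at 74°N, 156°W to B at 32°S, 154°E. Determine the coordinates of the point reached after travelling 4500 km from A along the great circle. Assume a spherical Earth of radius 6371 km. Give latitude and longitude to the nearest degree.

From cos δ = sin φ₁ sin φ₂ + cos φ₁ cos φ₂ cos Δλ, the central angle is δ ≈ 1.938 rad (111.0°). The total great-circle distance is δ·R ≈ 1.938 × 6371 ≈ 12348 km, so the target fraction is f = 4500/12348 ≈ 0.364.
Interpolate at f ≈ 0.364 with slerp weights a = sin((1−f)δ)/sin δ ≈ 1.011, b = sin(fδ)/sin δ ≈ 0.695.
p = a·p₁ + b·p₂ ≈ (-0.785, 0.145, 0.603); φ = arcsin(p_z) ≈ 37.07°, λ = atan2(p_y, p_x) ≈ 169.51°.

≈ 37°N, 170°E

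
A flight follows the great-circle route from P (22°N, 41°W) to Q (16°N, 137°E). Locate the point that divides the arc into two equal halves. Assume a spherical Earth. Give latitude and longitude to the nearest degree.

≈ (86°N, 94°E)

Write both endpoints as unit vectors p₁, p₂ with components (cos φ cos λ, cos φ sin λ, sin φ).
The central angle between the endpoints is δ = arccos(p₁·p₂) ≈ 2.477 rad (141.9°).
Interpolate at f = 1/2 with slerp weights a = sin((1−f)δ)/sin δ ≈ 1.534, b = sin(fδ)/sin δ ≈ 1.534.
p = a·p₁ + b·p₂ ≈ (-0.005, 0.073, 0.997); φ = arcsin(p_z) ≈ 85.83°, λ = atan2(p_y, p_x) ≈ 93.95°.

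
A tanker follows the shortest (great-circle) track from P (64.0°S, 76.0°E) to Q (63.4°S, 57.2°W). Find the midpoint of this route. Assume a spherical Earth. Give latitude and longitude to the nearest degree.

≈ (79°S, 8°E)

From cos δ = sin φ₁ sin φ₂ + cos φ₁ cos φ₂ cos Δλ, the central angle is δ ≈ 0.838 rad (48.0°).
Interpolate at f = 1/2 with slerp weights a = sin((1−f)δ)/sin δ ≈ 0.547, b = sin(fδ)/sin δ ≈ 0.547.
p = a·p₁ + b·p₂ ≈ (0.191, 0.027, -0.981); φ = arcsin(p_z) ≈ -78.89°, λ = atan2(p_y, p_x) ≈ 8.00°.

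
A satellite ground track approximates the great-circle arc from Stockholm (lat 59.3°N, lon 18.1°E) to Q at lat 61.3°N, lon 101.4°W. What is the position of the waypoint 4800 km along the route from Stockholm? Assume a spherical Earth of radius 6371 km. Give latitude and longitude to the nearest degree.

Write both endpoints as unit vectors p₁, p₂ with components (cos φ cos λ, cos φ sin λ, sin φ).
The central angle between the endpoints is δ = arccos(p₁·p₂) ≈ 0.885 rad (50.7°). The total great-circle distance is δ·R ≈ 0.885 × 6371 ≈ 5637 km, so the target fraction is f = 4800/5637 ≈ 0.852.
Interpolate at f ≈ 0.852 with slerp weights a = sin((1−f)δ)/sin δ ≈ 0.169, b = sin(fδ)/sin δ ≈ 0.884.
p = a·p₁ + b·p₂ ≈ (-0.002, -0.389, 0.921); φ = arcsin(p_z) ≈ 67.08°, λ = atan2(p_y, p_x) ≈ -90.26°.

≈ lat 67°N, lon 90°W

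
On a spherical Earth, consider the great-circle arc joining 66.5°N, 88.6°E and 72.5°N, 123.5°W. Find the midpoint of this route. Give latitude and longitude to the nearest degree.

From cos δ = sin φ₁ sin φ₂ + cos φ₁ cos φ₂ cos Δλ, the central angle is δ ≈ 0.687 rad (39.4°).
Interpolate at f = 1/2 with slerp weights a = sin((1−f)δ)/sin δ ≈ 0.531, b = sin(fδ)/sin δ ≈ 0.531.
p = a·p₁ + b·p₂ ≈ (-0.083, 0.079, 0.993); φ = arcsin(p_z) ≈ 83.44°, λ = atan2(p_y, p_x) ≈ 136.57°.

≈ 83°N, 137°E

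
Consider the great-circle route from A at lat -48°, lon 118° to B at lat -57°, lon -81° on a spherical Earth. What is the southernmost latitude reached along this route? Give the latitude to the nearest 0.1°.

≈ -82.9°

The great circle lies in the plane with unit normal n̂ = (p₁ × p₂)/|p₁ × p₂|.
Here n̂_z ≈ +0.124; the vertex latitude is φ_max = arccos|n̂_z| ≈ 82.9°.
Check via Clairaut: cos φ_max = |cos φ₁| · sin C = cos(48.0°)·sin(169.4°) ≈ 0.124, again giving ≈ 82.9°.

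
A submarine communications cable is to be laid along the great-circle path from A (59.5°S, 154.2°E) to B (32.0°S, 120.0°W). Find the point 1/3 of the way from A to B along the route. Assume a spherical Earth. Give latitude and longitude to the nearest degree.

≈ (58°S, 166°W)

Write both endpoints as unit vectors p₁, p₂ with components (cos φ cos λ, cos φ sin λ, sin φ).
The central angle between the endpoints is δ = arccos(p₁·p₂) ≈ 1.061 rad (60.8°).
Interpolate at f = 1/3 with slerp weights a = sin((1−f)δ)/sin δ ≈ 0.744, b = sin(fδ)/sin δ ≈ 0.397.
p = a·p₁ + b·p₂ ≈ (-0.508, -0.127, -0.852); φ = arcsin(p_z) ≈ -58.40°, λ = atan2(p_y, p_x) ≈ -165.98°.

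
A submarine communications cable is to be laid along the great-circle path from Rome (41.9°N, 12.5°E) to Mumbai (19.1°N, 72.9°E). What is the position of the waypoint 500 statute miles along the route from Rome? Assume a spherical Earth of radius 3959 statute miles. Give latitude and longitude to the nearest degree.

≈ 41°N, 22°E

The haversine formula gives a central angle δ ≈ 0.969 rad (55.5°) between the endpoints. The total great-circle distance is δ·R ≈ 0.969 × 3959 ≈ 3837 mi, so the target fraction is f = 500/3837 ≈ 0.130.
Interpolate at f ≈ 0.130 with slerp weights a = sin((1−f)δ)/sin δ ≈ 0.906, b = sin(fδ)/sin δ ≈ 0.153.
p = a·p₁ + b·p₂ ≈ (0.701, 0.284, 0.655); φ = arcsin(p_z) ≈ 40.90°, λ = atan2(p_y, p_x) ≈ 22.06°.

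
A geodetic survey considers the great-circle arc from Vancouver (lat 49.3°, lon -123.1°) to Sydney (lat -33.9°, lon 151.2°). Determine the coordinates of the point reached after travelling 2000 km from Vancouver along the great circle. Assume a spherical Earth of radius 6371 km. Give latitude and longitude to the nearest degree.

≈ lat 39°, lon -144°

Convert each endpoint to a unit vector on the sphere (x = cos φ cos λ, y = cos φ sin λ, z = sin φ).
The central angle between the endpoints is δ = arccos(p₁·p₂) ≈ 1.963 rad (112.5°). The total great-circle distance is δ·R ≈ 1.963 × 6371 ≈ 12507 km, so the target fraction is f = 2000/12507 ≈ 0.160.
Interpolate at f ≈ 0.160 with slerp weights a = sin((1−f)δ)/sin δ ≈ 1.079, b = sin(fδ)/sin δ ≈ 0.334.
p = a·p₁ + b·p₂ ≈ (-0.627, -0.456, 0.632); φ = arcsin(p_z) ≈ 39.16°, λ = atan2(p_y, p_x) ≈ -144.00°.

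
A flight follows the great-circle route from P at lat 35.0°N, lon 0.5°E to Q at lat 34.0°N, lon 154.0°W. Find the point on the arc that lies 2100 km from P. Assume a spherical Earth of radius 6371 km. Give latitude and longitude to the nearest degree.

Convert each endpoint to a unit vector on the sphere (x = cos φ cos λ, y = cos φ sin λ, z = sin φ).
The central angle between the endpoints is δ = arccos(p₁·p₂) ≈ 1.867 rad (107.0°). The total great-circle distance is δ·R ≈ 1.867 × 6371 ≈ 11897 km, so the target fraction is f = 2100/11897 ≈ 0.177.
Interpolate at f ≈ 0.177 with slerp weights a = sin((1−f)δ)/sin δ ≈ 1.045, b = sin(fδ)/sin δ ≈ 0.338.
p = a·p₁ + b·p₂ ≈ (0.604, -0.116, 0.789); φ = arcsin(p_z) ≈ 52.06°, λ = atan2(p_y, p_x) ≈ -10.83°.

≈ lat 52°N, lon 11°W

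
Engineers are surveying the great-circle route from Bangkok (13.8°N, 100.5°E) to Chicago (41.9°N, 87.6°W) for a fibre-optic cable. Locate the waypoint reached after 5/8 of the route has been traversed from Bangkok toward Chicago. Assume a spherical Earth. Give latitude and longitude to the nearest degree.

Write both endpoints as unit vectors p₁, p₂ with components (cos φ cos λ, cos φ sin λ, sin φ).
The central angle between the endpoints is δ = arccos(p₁·p₂) ≈ 2.161 rad (123.8°).
Interpolate at f = 5/8 with slerp weights a = sin((1−f)δ)/sin δ ≈ 0.872, b = sin(fδ)/sin δ ≈ 1.174.
p = a·p₁ + b·p₂ ≈ (-0.118, -0.041, 0.992); φ = arcsin(p_z) ≈ 82.84°, λ = atan2(p_y, p_x) ≈ -160.88°.

≈ 83°N, 161°W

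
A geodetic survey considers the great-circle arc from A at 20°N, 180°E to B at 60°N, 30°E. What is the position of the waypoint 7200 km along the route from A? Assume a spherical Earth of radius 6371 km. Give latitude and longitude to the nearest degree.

Write both endpoints as unit vectors p₁, p₂ with components (cos φ cos λ, cos φ sin λ, sin φ).
The central angle between the endpoints is δ = arccos(p₁·p₂) ≈ 1.682 rad (96.4°). The total great-circle distance is δ·R ≈ 1.682 × 6371 ≈ 10714 km, so the target fraction is f = 7200/10714 ≈ 0.672.
Interpolate at f ≈ 0.672 with slerp weights a = sin((1−f)δ)/sin δ ≈ 0.527, b = sin(fδ)/sin δ ≈ 0.910.
p = a·p₁ + b·p₂ ≈ (-0.101, 0.228, 0.968); φ = arcsin(p_z) ≈ 75.58°, λ = atan2(p_y, p_x) ≈ 114.03°.

≈ 76°N, 114°E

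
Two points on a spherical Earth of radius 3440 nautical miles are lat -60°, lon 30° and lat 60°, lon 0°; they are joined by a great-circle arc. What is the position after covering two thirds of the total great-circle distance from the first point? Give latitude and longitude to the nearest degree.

Write both endpoints as unit vectors p₁, p₂ with components (cos φ cos λ, cos φ sin λ, sin φ).
The central angle between the endpoints is δ = arccos(p₁·p₂) ≈ 2.134 rad (122.2°).
Interpolate at f = 2/3 with slerp weights a = sin((1−f)δ)/sin δ ≈ 0.772, b = sin(fδ)/sin δ ≈ 1.169.
p = a·p₁ + b·p₂ ≈ (0.919, 0.193, 0.344); φ = arcsin(p_z) ≈ 20.14°, λ = atan2(p_y, p_x) ≈ 11.86°.

≈ lat 20°, lon 12°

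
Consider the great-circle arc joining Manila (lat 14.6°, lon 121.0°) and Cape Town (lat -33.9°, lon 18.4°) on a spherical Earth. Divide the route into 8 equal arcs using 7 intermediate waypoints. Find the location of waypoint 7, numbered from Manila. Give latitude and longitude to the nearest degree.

≈ lat -32°, lon 34°

Convert each endpoint to a unit vector on the sphere (x = cos φ cos λ, y = cos φ sin λ, z = sin φ).
The central angle between the endpoints is δ = arccos(p₁·p₂) ≈ 1.892 rad (108.4°).
Interpolate at f = 7/8 with slerp weights a = sin((1−f)δ)/sin δ ≈ 0.247, b = sin(fδ)/sin δ ≈ 1.050.
p = a·p₁ + b·p₂ ≈ (0.704, 0.480, -0.523); φ = arcsin(p_z) ≈ -31.57°, λ = atan2(p_y, p_x) ≈ 34.29°.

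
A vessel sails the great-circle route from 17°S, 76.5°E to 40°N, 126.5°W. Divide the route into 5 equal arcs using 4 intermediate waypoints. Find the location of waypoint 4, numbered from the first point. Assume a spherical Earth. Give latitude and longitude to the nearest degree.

≈ 55°N, 166°W

Write both endpoints as unit vectors p₁, p₂ with components (cos φ cos λ, cos φ sin λ, sin φ).
The central angle between the endpoints is δ = arccos(p₁·p₂) ≈ 2.611 rad (149.6°).
Interpolate at f = 4/5 with slerp weights a = sin((1−f)δ)/sin δ ≈ 0.985, b = sin(fδ)/sin δ ≈ 1.716.
p = a·p₁ + b·p₂ ≈ (-0.562, -0.141, 0.815); φ = arcsin(p_z) ≈ 54.59°, λ = atan2(p_y, p_x) ≈ -165.92°.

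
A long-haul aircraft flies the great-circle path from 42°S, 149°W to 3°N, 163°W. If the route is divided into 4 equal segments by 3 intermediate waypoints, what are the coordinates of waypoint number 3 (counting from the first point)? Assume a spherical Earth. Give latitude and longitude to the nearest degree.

≈ 8°S, 160°W

The haversine formula gives a central angle δ ≈ 0.816 rad (46.8°) between the endpoints.
Interpolate at f = 3/4 with slerp weights a = sin((1−f)δ)/sin δ ≈ 0.278, b = sin(fδ)/sin δ ≈ 0.789.
p = a·p₁ + b·p₂ ≈ (-0.930, -0.337, -0.145); φ = arcsin(p_z) ≈ -8.33°, λ = atan2(p_y, p_x) ≈ -160.10°.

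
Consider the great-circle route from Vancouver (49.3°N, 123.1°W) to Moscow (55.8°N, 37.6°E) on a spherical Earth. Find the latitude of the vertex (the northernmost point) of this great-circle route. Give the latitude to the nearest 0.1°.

≈ 82.7°N

The great circle lies in the plane with unit normal n̂ = (p₁ × p₂)/|p₁ × p₂|.
Here n̂_z ≈ +0.126; the vertex latitude is φ_max = arccos|n̂_z| ≈ 82.7°.
Check via Clairaut: cos φ_max = |cos φ₁| · sin C = cos(49.3°)·sin(11.2°) ≈ 0.126, again giving ≈ 82.7°.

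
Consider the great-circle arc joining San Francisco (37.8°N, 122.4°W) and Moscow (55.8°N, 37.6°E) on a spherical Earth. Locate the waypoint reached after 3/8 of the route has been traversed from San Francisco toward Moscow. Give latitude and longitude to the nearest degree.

Convert each endpoint to a unit vector on the sphere (x = cos φ cos λ, y = cos φ sin λ, z = sin φ).
The central angle between the endpoints is δ = arccos(p₁·p₂) ≈ 1.481 rad (84.9°).
Interpolate at f = 3/8 with slerp weights a = sin((1−f)δ)/sin δ ≈ 0.802, b = sin(fδ)/sin δ ≈ 0.529.
p = a·p₁ + b·p₂ ≈ (-0.104, -0.354, 0.930); φ = arcsin(p_z) ≈ 68.37°, λ = atan2(p_y, p_x) ≈ -106.37°.

≈ 68°N, 106°W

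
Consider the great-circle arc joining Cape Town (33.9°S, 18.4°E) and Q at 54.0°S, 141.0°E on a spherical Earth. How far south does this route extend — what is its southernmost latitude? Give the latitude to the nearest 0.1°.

The great circle lies in the plane with unit normal n̂ = (p₁ × p₂)/|p₁ × p₂|.
Here n̂_z ≈ +0.418; the vertex latitude is φ_max = arccos|n̂_z| ≈ 65.3°.
Check via Clairaut: cos φ_max = |cos φ₁| · sin C = cos(33.9°)·sin(149.7°) ≈ 0.418, again giving ≈ 65.3°.

≈ 65.3°S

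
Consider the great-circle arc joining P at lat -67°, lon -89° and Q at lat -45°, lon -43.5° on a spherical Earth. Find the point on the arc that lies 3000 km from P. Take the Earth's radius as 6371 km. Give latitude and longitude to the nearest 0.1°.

≈ lat -49.5°, lon -47.8°

The haversine formula gives a central angle δ ≈ 0.565 rad (32.4°) between the endpoints. The total great-circle distance is δ·R ≈ 0.565 × 6371 ≈ 3600 km, so the target fraction is f = 3000/3600 ≈ 0.833.
Interpolate at f ≈ 0.833 with slerp weights a = sin((1−f)δ)/sin δ ≈ 0.176, b = sin(fδ)/sin δ ≈ 0.847.
p = a·p₁ + b·p₂ ≈ (0.436, -0.481, -0.761); φ = arcsin(p_z) ≈ -49.53°, λ = atan2(p_y, p_x) ≈ -47.83°.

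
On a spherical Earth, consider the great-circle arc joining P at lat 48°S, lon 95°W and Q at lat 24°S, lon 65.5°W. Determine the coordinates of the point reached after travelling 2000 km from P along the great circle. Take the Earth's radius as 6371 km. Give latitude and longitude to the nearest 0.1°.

≈ lat 36.0°S, lon 76.9°W

Convert each endpoint to a unit vector on the sphere (x = cos φ cos λ, y = cos φ sin λ, z = sin φ).
The central angle between the endpoints is δ = arccos(p₁·p₂) ≈ 0.584 rad (33.5°). The total great-circle distance is δ·R ≈ 0.584 × 6371 ≈ 3720 km, so the target fraction is f = 2000/3720 ≈ 0.538.
Interpolate at f ≈ 0.538 with slerp weights a = sin((1−f)δ)/sin δ ≈ 0.484, b = sin(fδ)/sin δ ≈ 0.560.
p = a·p₁ + b·p₂ ≈ (0.184, -0.788, -0.587); φ = arcsin(p_z) ≈ -35.97°, λ = atan2(p_y, p_x) ≈ -76.86°.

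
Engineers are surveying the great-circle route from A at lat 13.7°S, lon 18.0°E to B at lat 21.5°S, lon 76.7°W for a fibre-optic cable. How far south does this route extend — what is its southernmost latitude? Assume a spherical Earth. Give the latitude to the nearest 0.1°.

≈ 25.7°S

The great circle lies in the plane with unit normal n̂ = (p₁ × p₂)/|p₁ × p₂|.
Here n̂_z ≈ -0.901; the vertex latitude is φ_max = arccos|n̂_z| ≈ 25.7°.
Check via Clairaut: cos φ_max = |cos φ₁| · sin C = cos(13.7°)·sin(112.0°) ≈ 0.901, again giving ≈ 25.7°.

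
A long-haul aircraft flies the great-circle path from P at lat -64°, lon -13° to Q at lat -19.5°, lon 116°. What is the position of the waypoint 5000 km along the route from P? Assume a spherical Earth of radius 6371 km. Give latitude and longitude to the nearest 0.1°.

From cos δ = sin φ₁ sin φ₂ + cos φ₁ cos φ₂ cos Δλ, the central angle is δ ≈ 1.531 rad (87.7°). The total great-circle distance is δ·R ≈ 1.531 × 6371 ≈ 9753 km, so the target fraction is f = 5000/9753 ≈ 0.513.
Interpolate at f ≈ 0.513 with slerp weights a = sin((1−f)δ)/sin δ ≈ 0.679, b = sin(fδ)/sin δ ≈ 0.707.
p = a·p₁ + b·p₂ ≈ (-0.002, 0.532, -0.847); φ = arcsin(p_z) ≈ -57.84°, λ = atan2(p_y, p_x) ≈ 90.23°.

≈ lat -57.8°, lon 90.2°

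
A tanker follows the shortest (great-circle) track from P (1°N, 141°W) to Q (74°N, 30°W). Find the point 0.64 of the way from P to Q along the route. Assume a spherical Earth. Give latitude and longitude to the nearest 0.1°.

≈ (58.2°N, 115.7°W)

From cos δ = sin φ₁ sin φ₂ + cos φ₁ cos φ₂ cos Δλ, the central angle is δ ≈ 1.653 rad (94.7°).
Interpolate at f = 0.64 with slerp weights a = sin((1−f)δ)/sin δ ≈ 0.562, b = sin(fδ)/sin δ ≈ 0.874.
p = a·p₁ + b·p₂ ≈ (-0.228, -0.474, 0.850); φ = arcsin(p_z) ≈ 58.23°, λ = atan2(p_y, p_x) ≈ -115.70°.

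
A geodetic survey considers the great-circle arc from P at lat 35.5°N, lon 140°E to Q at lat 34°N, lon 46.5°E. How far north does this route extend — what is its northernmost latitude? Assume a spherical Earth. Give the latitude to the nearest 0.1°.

≈ 45.4°N

The great circle lies in the plane with unit normal n̂ = (p₁ × p₂)/|p₁ × p₂|.
Here n̂_z ≈ -0.702; the vertex latitude is φ_max = arccos|n̂_z| ≈ 45.4°.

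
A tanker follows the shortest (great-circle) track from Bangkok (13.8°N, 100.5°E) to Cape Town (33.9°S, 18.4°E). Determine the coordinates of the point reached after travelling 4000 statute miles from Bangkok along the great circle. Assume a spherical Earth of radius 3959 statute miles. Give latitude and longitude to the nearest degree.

Write both endpoints as unit vectors p₁, p₂ with components (cos φ cos λ, cos φ sin λ, sin φ).
The central angle between the endpoints is δ = arccos(p₁·p₂) ≈ 1.593 rad (91.3°). The total great-circle distance is δ·R ≈ 1.593 × 3959 ≈ 6307 mi, so the target fraction is f = 4000/6307 ≈ 0.634.
Interpolate at f ≈ 0.634 with slerp weights a = sin((1−f)δ)/sin δ ≈ 0.550, b = sin(fδ)/sin δ ≈ 0.847.
p = a·p₁ + b·p₂ ≈ (0.570, 0.748, -0.341); φ = arcsin(p_z) ≈ -19.95°, λ = atan2(p_y, p_x) ≈ 52.68°.

≈ (20°S, 53°E)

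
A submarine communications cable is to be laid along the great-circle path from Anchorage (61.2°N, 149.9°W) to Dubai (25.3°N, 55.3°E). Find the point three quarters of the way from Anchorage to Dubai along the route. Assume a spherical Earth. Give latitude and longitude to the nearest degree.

Convert each endpoint to a unit vector on the sphere (x = cos φ cos λ, y = cos φ sin λ, z = sin φ).
The central angle between the endpoints is δ = arccos(p₁·p₂) ≈ 1.590 rad (91.1°).
Interpolate at f = 3/4 with slerp weights a = sin((1−f)δ)/sin δ ≈ 0.387, b = sin(fδ)/sin δ ≈ 0.930.
p = a·p₁ + b·p₂ ≈ (0.317, 0.597, 0.737); φ = arcsin(p_z) ≈ 47.45°, λ = atan2(p_y, p_x) ≈ 62.05°.

≈ 47°N, 62°E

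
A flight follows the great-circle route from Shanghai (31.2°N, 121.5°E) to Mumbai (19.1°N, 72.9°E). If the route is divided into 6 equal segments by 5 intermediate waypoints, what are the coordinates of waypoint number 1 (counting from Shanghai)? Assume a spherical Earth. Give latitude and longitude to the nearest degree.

Write both endpoints as unit vectors p₁, p₂ with components (cos φ cos λ, cos φ sin λ, sin φ).
The central angle between the endpoints is δ = arccos(p₁·p₂) ≈ 0.790 rad (45.2°).
Interpolate at f = 1/6 with slerp weights a = sin((1−f)δ)/sin δ ≈ 0.861, b = sin(fδ)/sin δ ≈ 0.185.
p = a·p₁ + b·p₂ ≈ (-0.334, 0.795, 0.507); φ = arcsin(p_z) ≈ 30.44°, λ = atan2(p_y, p_x) ≈ 112.76°.

≈ (30°N, 113°E)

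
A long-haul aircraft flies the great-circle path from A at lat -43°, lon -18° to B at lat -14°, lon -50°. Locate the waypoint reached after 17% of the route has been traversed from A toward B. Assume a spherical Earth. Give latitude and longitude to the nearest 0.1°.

From cos δ = sin φ₁ sin φ₂ + cos φ₁ cos φ₂ cos Δλ, the central angle is δ ≈ 0.697 rad (39.9°).
Interpolate at f = 0.17 with slerp weights a = sin((1−f)δ)/sin δ ≈ 0.852, b = sin(fδ)/sin δ ≈ 0.184.
p = a·p₁ + b·p₂ ≈ (0.707, -0.329, -0.625); φ = arcsin(p_z) ≈ -38.72°, λ = atan2(p_y, p_x) ≈ -24.97°.

≈ lat -38.7°, lon -25.0°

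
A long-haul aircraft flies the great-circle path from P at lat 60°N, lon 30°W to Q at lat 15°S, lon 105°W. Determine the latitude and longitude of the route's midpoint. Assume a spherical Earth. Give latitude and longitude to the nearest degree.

≈ lat 27°N, lon 81°W

Write both endpoints as unit vectors p₁, p₂ with components (cos φ cos λ, cos φ sin λ, sin φ).
The central angle between the endpoints is δ = arccos(p₁·p₂) ≈ 1.670 rad (95.7°).
Interpolate at f = 1/2 with slerp weights a = sin((1−f)δ)/sin δ ≈ 0.745, b = sin(fδ)/sin δ ≈ 0.745.
p = a·p₁ + b·p₂ ≈ (0.136, -0.881, 0.452); φ = arcsin(p_z) ≈ 26.90°, λ = atan2(p_y, p_x) ≈ -81.21°.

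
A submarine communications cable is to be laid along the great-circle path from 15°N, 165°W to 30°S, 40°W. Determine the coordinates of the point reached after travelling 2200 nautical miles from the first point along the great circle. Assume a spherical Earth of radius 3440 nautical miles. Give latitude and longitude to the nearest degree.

The haversine formula gives a central angle δ ≈ 2.226 rad (127.5°) between the endpoints. The total great-circle distance is δ·R ≈ 2.226 × 3440 ≈ 7657 nmi, so the target fraction is f = 2200/7657 ≈ 0.287.
Interpolate at f ≈ 0.287 with slerp weights a = sin((1−f)δ)/sin δ ≈ 1.261, b = sin(fδ)/sin δ ≈ 0.753.
p = a·p₁ + b·p₂ ≈ (-0.677, -0.734, -0.050); φ = arcsin(p_z) ≈ -2.86°, λ = atan2(p_y, p_x) ≈ -132.69°.

≈ 3°S, 133°W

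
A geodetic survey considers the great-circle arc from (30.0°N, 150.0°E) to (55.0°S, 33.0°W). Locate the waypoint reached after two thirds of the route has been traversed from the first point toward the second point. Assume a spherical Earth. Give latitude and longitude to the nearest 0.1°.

From cos δ = sin φ₁ sin φ₂ + cos φ₁ cos φ₂ cos Δλ, the central angle is δ ≈ 2.704 rad (154.9°).
Interpolate at f = 2/3 with slerp weights a = sin((1−f)δ)/sin δ ≈ 1.849, b = sin(fδ)/sin δ ≈ 2.295.
p = a·p₁ + b·p₂ ≈ (-0.283, 0.084, -0.956); φ = arcsin(p_z) ≈ -72.86°, λ = atan2(p_y, p_x) ≈ 163.52°.

≈ (72.9°S, 163.5°E)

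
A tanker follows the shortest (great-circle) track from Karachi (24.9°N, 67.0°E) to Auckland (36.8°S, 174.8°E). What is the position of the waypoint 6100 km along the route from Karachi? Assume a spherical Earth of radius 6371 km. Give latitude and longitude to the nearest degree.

Write both endpoints as unit vectors p₁, p₂ with components (cos φ cos λ, cos φ sin λ, sin φ).
The central angle between the endpoints is δ = arccos(p₁·p₂) ≈ 2.065 rad (118.3°). The total great-circle distance is δ·R ≈ 2.065 × 6371 ≈ 13155 km, so the target fraction is f = 6100/13155 ≈ 0.464.
Interpolate at f ≈ 0.464 with slerp weights a = sin((1−f)δ)/sin δ ≈ 1.016, b = sin(fδ)/sin δ ≈ 0.929.
p = a·p₁ + b·p₂ ≈ (-0.381, 0.916, -0.129); φ = arcsin(p_z) ≈ -7.39°, λ = atan2(p_y, p_x) ≈ 112.57°.

≈ 7°S, 113°E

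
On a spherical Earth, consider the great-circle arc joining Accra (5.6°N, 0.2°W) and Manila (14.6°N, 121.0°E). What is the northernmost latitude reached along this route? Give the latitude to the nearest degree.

The great circle lies in the plane with unit normal n̂ = (p₁ × p₂)/|p₁ × p₂|.
Here n̂_z ≈ +0.936; the vertex latitude is φ_max = arccos|n̂_z| ≈ 20.7°.
Check via Clairaut: cos φ_max = |cos φ₁| · sin C = cos(5.6°)·sin(70.1°) ≈ 0.936, again giving ≈ 20.7°.

≈ 21°N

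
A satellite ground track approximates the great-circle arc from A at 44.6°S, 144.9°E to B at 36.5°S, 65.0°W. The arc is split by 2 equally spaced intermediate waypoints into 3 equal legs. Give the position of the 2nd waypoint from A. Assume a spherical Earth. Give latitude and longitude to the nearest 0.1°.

≈ 64.1°S, 90.2°W

From cos δ = sin φ₁ sin φ₂ + cos φ₁ cos φ₂ cos Δλ, the central angle is δ ≈ 1.649 rad (94.5°).
Interpolate at f = 2/3 with slerp weights a = sin((1−f)δ)/sin δ ≈ 0.524, b = sin(fδ)/sin δ ≈ 0.894.
p = a·p₁ + b·p₂ ≈ (-0.002, -0.437, -0.900); φ = arcsin(p_z) ≈ -64.11°, λ = atan2(p_y, p_x) ≈ -90.22°.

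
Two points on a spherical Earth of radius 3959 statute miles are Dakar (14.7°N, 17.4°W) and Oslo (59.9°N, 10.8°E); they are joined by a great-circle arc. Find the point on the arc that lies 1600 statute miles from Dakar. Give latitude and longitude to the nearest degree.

The haversine formula gives a central angle δ ≈ 0.867 rad (49.7°) between the endpoints. The total great-circle distance is δ·R ≈ 0.867 × 3959 ≈ 3433 mi, so the target fraction is f = 1600/3433 ≈ 0.466.
Interpolate at f ≈ 0.466 with slerp weights a = sin((1−f)δ)/sin δ ≈ 0.586, b = sin(fδ)/sin δ ≈ 0.516.
p = a·p₁ + b·p₂ ≈ (0.795, -0.121, 0.595); φ = arcsin(p_z) ≈ 36.50°, λ = atan2(p_y, p_x) ≈ -8.65°.

≈ 37°N, 9°W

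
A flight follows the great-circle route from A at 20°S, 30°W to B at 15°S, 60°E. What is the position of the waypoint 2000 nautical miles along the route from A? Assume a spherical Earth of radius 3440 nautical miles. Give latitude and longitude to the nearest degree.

≈ 24°S, 6°E

Write both endpoints as unit vectors p₁, p₂ with components (cos φ cos λ, cos φ sin λ, sin φ).
The central angle between the endpoints is δ = arccos(p₁·p₂) ≈ 1.482 rad (84.9°). The total great-circle distance is δ·R ≈ 1.482 × 3440 ≈ 5099 nmi, so the target fraction is f = 2000/5099 ≈ 0.392.
Interpolate at f ≈ 0.392 with slerp weights a = sin((1−f)δ)/sin δ ≈ 0.787, b = sin(fδ)/sin δ ≈ 0.551.
p = a·p₁ + b·p₂ ≈ (0.907, 0.091, -0.412); φ = arcsin(p_z) ≈ -24.32°, λ = atan2(p_y, p_x) ≈ 5.76°.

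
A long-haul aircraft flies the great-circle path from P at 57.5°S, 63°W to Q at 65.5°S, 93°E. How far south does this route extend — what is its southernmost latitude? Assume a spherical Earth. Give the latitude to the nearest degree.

≈ 84°S

The great circle lies in the plane with unit normal n̂ = (p₁ × p₂)/|p₁ × p₂|.
Here n̂_z ≈ +0.110; the vertex latitude is φ_max = arccos|n̂_z| ≈ 83.7°.
Check via Clairaut: cos φ_max = |cos φ₁| · sin C = cos(57.5°)·sin(168.2°) ≈ 0.110, again giving ≈ 83.7°.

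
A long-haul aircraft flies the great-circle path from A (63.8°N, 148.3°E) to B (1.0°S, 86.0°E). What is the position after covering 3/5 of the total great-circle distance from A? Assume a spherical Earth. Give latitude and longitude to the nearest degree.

≈ (28°N, 100°E)

Write both endpoints as unit vectors p₁, p₂ with components (cos φ cos λ, cos φ sin λ, sin φ).
The central angle between the endpoints is δ = arccos(p₁·p₂) ≈ 1.380 rad (79.1°).
Interpolate at f = 3/5 with slerp weights a = sin((1−f)δ)/sin δ ≈ 0.534, b = sin(fδ)/sin δ ≈ 0.750.
p = a·p₁ + b·p₂ ≈ (-0.148, 0.872, 0.466); φ = arcsin(p_z) ≈ 27.78°, λ = atan2(p_y, p_x) ≈ 99.65°.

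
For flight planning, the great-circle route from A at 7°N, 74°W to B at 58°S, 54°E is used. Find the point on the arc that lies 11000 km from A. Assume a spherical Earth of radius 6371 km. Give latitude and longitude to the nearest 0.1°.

From cos δ = sin φ₁ sin φ₂ + cos φ₁ cos φ₂ cos Δλ, the central angle is δ ≈ 2.012 rad (115.3°). The total great-circle distance is δ·R ≈ 2.012 × 6371 ≈ 12819 km, so the target fraction is f = 11000/12819 ≈ 0.858.
Interpolate at f ≈ 0.858 with slerp weights a = sin((1−f)δ)/sin δ ≈ 0.312, b = sin(fδ)/sin δ ≈ 1.093.
p = a·p₁ + b·p₂ ≈ (0.426, 0.171, -0.889); φ = arcsin(p_z) ≈ -62.70°, λ = atan2(p_y, p_x) ≈ 21.91°.

≈ 62.7°S, 21.9°E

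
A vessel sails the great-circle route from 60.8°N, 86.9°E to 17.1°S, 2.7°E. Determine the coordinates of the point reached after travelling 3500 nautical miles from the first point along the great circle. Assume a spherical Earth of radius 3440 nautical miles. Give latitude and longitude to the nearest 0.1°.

≈ 21.2°N, 24.3°E

Write both endpoints as unit vectors p₁, p₂ with components (cos φ cos λ, cos φ sin λ, sin φ).
The central angle between the endpoints is δ = arccos(p₁·p₂) ≈ 1.782 rad (102.1°). The total great-circle distance is δ·R ≈ 1.782 × 3440 ≈ 6130 nmi, so the target fraction is f = 3500/6130 ≈ 0.571.
Interpolate at f ≈ 0.571 with slerp weights a = sin((1−f)δ)/sin δ ≈ 0.708, b = sin(fδ)/sin δ ≈ 0.870.
p = a·p₁ + b·p₂ ≈ (0.849, 0.384, 0.362); φ = arcsin(p_z) ≈ 21.23°, λ = atan2(p_y, p_x) ≈ 24.33°.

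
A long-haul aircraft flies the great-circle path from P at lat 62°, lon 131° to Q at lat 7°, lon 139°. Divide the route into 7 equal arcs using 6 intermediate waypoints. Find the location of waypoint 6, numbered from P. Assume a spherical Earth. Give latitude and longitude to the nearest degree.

≈ lat 15°, lon 138°

Convert each endpoint to a unit vector on the sphere (x = cos φ cos λ, y = cos φ sin λ, z = sin φ).
The central angle between the endpoints is δ = arccos(p₁·p₂) ≈ 0.965 rad (55.3°).
Interpolate at f = 6/7 with slerp weights a = sin((1−f)δ)/sin δ ≈ 0.167, b = sin(fδ)/sin δ ≈ 0.895.
p = a·p₁ + b·p₂ ≈ (-0.722, 0.642, 0.257); φ = arcsin(p_z) ≈ 14.88°, λ = atan2(p_y, p_x) ≈ 138.35°.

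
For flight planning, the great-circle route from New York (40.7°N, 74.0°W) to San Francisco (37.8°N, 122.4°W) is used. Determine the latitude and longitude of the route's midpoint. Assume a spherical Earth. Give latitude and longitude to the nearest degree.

≈ 42°N, 99°W

Write both endpoints as unit vectors p₁, p₂ with components (cos φ cos λ, cos φ sin λ, sin φ).
The central angle between the endpoints is δ = arccos(p₁·p₂) ≈ 0.648 rad (37.1°).
Interpolate at f = 1/2 with slerp weights a = sin((1−f)δ)/sin δ ≈ 0.527, b = sin(fδ)/sin δ ≈ 0.527.
p = a·p₁ + b·p₂ ≈ (-0.113, -0.736, 0.667); φ = arcsin(p_z) ≈ 41.85°, λ = atan2(p_y, p_x) ≈ -98.73°.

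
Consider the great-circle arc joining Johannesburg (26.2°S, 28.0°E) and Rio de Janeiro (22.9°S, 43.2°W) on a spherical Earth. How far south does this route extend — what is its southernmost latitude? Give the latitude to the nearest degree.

≈ 29°S

The great circle lies in the plane with unit normal n̂ = (p₁ × p₂)/|p₁ × p₂|.
Here n̂_z ≈ -0.870; the vertex latitude is φ_max = arccos|n̂_z| ≈ 29.5°.
Check via Clairaut: cos φ_max = |cos φ₁| · sin C = cos(26.2°)·sin(104.0°) ≈ 0.870, again giving ≈ 29.5°.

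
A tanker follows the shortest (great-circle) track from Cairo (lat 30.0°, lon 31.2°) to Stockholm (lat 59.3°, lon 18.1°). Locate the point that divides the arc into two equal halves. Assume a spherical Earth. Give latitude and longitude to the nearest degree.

Convert each endpoint to a unit vector on the sphere (x = cos φ cos λ, y = cos φ sin λ, z = sin φ).
The central angle between the endpoints is δ = arccos(p₁·p₂) ≈ 0.534 rad (30.6°).
Interpolate at f = 1/2 with slerp weights a = sin((1−f)δ)/sin δ ≈ 0.518, b = sin(fδ)/sin δ ≈ 0.518.
p = a·p₁ + b·p₂ ≈ (0.636, 0.315, 0.705); φ = arcsin(p_z) ≈ 44.83°, λ = atan2(p_y, p_x) ≈ 26.35°.

≈ lat 45°, lon 26°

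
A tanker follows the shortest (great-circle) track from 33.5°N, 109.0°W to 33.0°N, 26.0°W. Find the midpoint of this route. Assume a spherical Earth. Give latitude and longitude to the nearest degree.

≈ 41°N, 67°W

Convert each endpoint to a unit vector on the sphere (x = cos φ cos λ, y = cos φ sin λ, z = sin φ).
The central angle between the endpoints is δ = arccos(p₁·p₂) ≈ 1.175 rad (67.3°).
Interpolate at f = 1/2 with slerp weights a = sin((1−f)δ)/sin δ ≈ 0.601, b = sin(fδ)/sin δ ≈ 0.601.
p = a·p₁ + b·p₂ ≈ (0.290, -0.694, 0.659); φ = arcsin(p_z) ≈ 41.20°, λ = atan2(p_y, p_x) ≈ -67.35°.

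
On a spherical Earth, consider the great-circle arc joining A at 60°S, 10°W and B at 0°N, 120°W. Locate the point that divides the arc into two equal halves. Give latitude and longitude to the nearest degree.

Convert each endpoint to a unit vector on the sphere (x = cos φ cos λ, y = cos φ sin λ, z = sin φ).
The central angle between the endpoints is δ = arccos(p₁·p₂) ≈ 1.743 rad (99.8°).
Interpolate at f = 1/2 with slerp weights a = sin((1−f)δ)/sin δ ≈ 0.777, b = sin(fδ)/sin δ ≈ 0.777.
p = a·p₁ + b·p₂ ≈ (-0.006, -0.740, -0.673); φ = arcsin(p_z) ≈ -42.27°, λ = atan2(p_y, p_x) ≈ -90.46°.

≈ 42°S, 90°W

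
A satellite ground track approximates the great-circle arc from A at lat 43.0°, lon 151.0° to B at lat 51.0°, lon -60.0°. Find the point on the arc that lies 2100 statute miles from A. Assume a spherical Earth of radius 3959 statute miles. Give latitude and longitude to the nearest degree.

≈ lat 70°, lon 180°

From cos δ = sin φ₁ sin φ₂ + cos φ₁ cos φ₂ cos Δλ, the central angle is δ ≈ 1.435 rad (82.2°). The total great-circle distance is δ·R ≈ 1.435 × 3959 ≈ 5681 mi, so the target fraction is f = 2100/5681 ≈ 0.370.
Interpolate at f ≈ 0.370 with slerp weights a = sin((1−f)δ)/sin δ ≈ 0.793, b = sin(fδ)/sin δ ≈ 0.511.
p = a·p₁ + b·p₂ ≈ (-0.347, 0.003, 0.938); φ = arcsin(p_z) ≈ 69.71°, λ = atan2(p_y, p_x) ≈ 179.50°.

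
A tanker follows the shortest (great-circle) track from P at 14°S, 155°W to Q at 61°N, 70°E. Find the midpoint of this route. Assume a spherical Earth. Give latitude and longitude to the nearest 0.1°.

Convert each endpoint to a unit vector on the sphere (x = cos φ cos λ, y = cos φ sin λ, z = sin φ).
The central angle between the endpoints is δ = arccos(p₁·p₂) ≈ 2.146 rad (123.0°).
Interpolate at f = 1/2 with slerp weights a = sin((1−f)δ)/sin δ ≈ 1.047, b = sin(fδ)/sin δ ≈ 1.047.
p = a·p₁ + b·p₂ ≈ (-0.747, 0.048, 0.663); φ = arcsin(p_z) ≈ 41.50°, λ = atan2(p_y, p_x) ≈ 176.35°.

≈ 41.5°N, 176.4°E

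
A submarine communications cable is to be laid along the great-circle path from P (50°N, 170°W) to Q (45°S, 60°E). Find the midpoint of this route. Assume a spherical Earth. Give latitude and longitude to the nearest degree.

From cos δ = sin φ₁ sin φ₂ + cos φ₁ cos φ₂ cos Δλ, the central angle is δ ≈ 2.557 rad (146.5°).
Interpolate at f = 1/2 with slerp weights a = sin((1−f)δ)/sin δ ≈ 1.735, b = sin(fδ)/sin δ ≈ 1.735.
p = a·p₁ + b·p₂ ≈ (-0.485, 0.869, 0.102); φ = arcsin(p_z) ≈ 5.87°, λ = atan2(p_y, p_x) ≈ 119.17°.

≈ (6°N, 119°E)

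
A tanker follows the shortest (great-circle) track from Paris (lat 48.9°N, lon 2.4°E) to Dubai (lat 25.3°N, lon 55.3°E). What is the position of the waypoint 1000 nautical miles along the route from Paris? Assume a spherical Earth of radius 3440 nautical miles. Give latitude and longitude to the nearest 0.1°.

≈ lat 43.5°N, lon 25.3°E

Write both endpoints as unit vectors p₁, p₂ with components (cos φ cos λ, cos φ sin λ, sin φ).
The central angle between the endpoints is δ = arccos(p₁·p₂) ≈ 0.822 rad (47.1°). The total great-circle distance is δ·R ≈ 0.822 × 3440 ≈ 2829 nmi, so the target fraction is f = 1000/2829 ≈ 0.354.
Interpolate at f ≈ 0.354 with slerp weights a = sin((1−f)δ)/sin δ ≈ 0.692, b = sin(fδ)/sin δ ≈ 0.391.
p = a·p₁ + b·p₂ ≈ (0.656, 0.310, 0.689); φ = arcsin(p_z) ≈ 43.51°, λ = atan2(p_y, p_x) ≈ 25.29°.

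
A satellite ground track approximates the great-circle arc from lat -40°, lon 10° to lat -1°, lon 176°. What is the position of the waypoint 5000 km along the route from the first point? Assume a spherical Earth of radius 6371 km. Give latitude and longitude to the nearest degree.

The haversine formula gives a central angle δ ≈ 2.392 rad (137.1°) between the endpoints. The total great-circle distance is δ·R ≈ 2.392 × 6371 ≈ 15239 km, so the target fraction is f = 5000/15239 ≈ 0.328.
Interpolate at f ≈ 0.328 with slerp weights a = sin((1−f)δ)/sin δ ≈ 1.467, b = sin(fδ)/sin δ ≈ 1.037.
p = a·p₁ + b·p₂ ≈ (0.072, 0.267, -0.961); φ = arcsin(p_z) ≈ -73.92°, λ = atan2(p_y, p_x) ≈ 74.94°.

≈ lat -74°, lon 75°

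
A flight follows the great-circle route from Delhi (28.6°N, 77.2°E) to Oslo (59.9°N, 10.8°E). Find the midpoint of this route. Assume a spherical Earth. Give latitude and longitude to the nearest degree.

≈ 49°N, 54°E

The haversine formula gives a central angle δ ≈ 0.939 rad (53.8°) between the endpoints.
Interpolate at f = 1/2 with slerp weights a = sin((1−f)δ)/sin δ ≈ 0.561, b = sin(fδ)/sin δ ≈ 0.561.
p = a·p₁ + b·p₂ ≈ (0.385, 0.533, 0.753); φ = arcsin(p_z) ≈ 48.89°, λ = atan2(p_y, p_x) ≈ 54.13°.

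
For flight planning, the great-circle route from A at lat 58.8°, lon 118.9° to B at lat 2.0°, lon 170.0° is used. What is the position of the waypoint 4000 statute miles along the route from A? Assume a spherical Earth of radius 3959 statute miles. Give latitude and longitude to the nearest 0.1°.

From cos δ = sin φ₁ sin φ₂ + cos φ₁ cos φ₂ cos Δλ, the central angle is δ ≈ 1.208 rad (69.2°). The total great-circle distance is δ·R ≈ 1.208 × 3959 ≈ 4782 mi, so the target fraction is f = 4000/4782 ≈ 0.836.
Interpolate at f ≈ 0.836 with slerp weights a = sin((1−f)δ)/sin δ ≈ 0.210, b = sin(fδ)/sin δ ≈ 0.906.
p = a·p₁ + b·p₂ ≈ (-0.944, 0.252, 0.211); φ = arcsin(p_z) ≈ 12.19°, λ = atan2(p_y, p_x) ≈ 165.03°.

≈ lat 12.2°, lon 165.0°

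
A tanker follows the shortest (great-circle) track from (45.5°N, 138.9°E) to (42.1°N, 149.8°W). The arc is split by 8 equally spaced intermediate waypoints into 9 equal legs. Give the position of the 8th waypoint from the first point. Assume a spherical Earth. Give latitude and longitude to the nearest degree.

The haversine formula gives a central angle δ ≈ 0.870 rad (49.8°) between the endpoints.
Interpolate at f = 8/9 with slerp weights a = sin((1−f)δ)/sin δ ≈ 0.126, b = sin(fδ)/sin δ ≈ 0.914.
p = a·p₁ + b·p₂ ≈ (-0.653, -0.283, 0.703); φ = arcsin(p_z) ≈ 44.65°, λ = atan2(p_y, p_x) ≈ -156.57°.

≈ (45°N, 157°W)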